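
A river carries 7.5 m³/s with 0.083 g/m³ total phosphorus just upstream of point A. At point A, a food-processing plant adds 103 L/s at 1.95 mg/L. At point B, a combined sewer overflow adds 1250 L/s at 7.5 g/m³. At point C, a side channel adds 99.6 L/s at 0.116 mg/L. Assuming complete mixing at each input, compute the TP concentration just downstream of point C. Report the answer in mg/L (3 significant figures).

1.14 mg/L

103 L/s = 0.103 m³/s.
After input A: C = (7.5·0.083 + 0.103·1.95) / 7.603 = 0.1083 mg/L.
1250 L/s = 1.25 m³/s.
After input B: C = (7.603·0.1083 + 1.25·7.5) / 8.853 = 1.152 mg/L.
99.6 L/s = 0.0996 m³/s.
After input C: C = (8.853·1.152 + 0.0996·0.116) / 8.953 = 1.14 mg/L.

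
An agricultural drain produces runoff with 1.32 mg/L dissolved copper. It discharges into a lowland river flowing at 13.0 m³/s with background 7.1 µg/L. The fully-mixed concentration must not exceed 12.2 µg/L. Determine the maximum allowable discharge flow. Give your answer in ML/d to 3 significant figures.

7.1 µg/L = 0.0071 mg/L.
12.2 µg/L = 0.0122 mg/L.
Mass balance at complete mixing: C_std·(Q_w + Q_r) = Q_w·C_e + Q_r·C_b.
Rearranging, Q_w = Q_r·(C_std − C_b)/(C_e − C_std) = 13.0·(0.0122 − 0.0071) / (1.32 − 0.0122) = 0.0507 m³/s.
= 4.38 ML/d.

4.38 ML/d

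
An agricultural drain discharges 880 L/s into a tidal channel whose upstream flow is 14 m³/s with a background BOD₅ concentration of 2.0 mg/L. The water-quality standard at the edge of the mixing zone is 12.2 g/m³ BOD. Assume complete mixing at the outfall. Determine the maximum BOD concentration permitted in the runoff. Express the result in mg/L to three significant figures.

174 mg/L

880 L/s = 0.88 m³/s.
Mass balance: 12.2·14.88 = 0.88·Cₑ + 14·2.
Cₑ = (181.5 − 28) / 0.88 = 174.5 mg/L.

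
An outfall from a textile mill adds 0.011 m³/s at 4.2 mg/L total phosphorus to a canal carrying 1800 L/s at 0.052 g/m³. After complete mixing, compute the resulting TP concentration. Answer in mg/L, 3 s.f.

0.0772 mg/L

1800 L/s = 1.8 m³/s.
Flow-weighted mixing gives C = (0.011·4.2 + 1.8·0.052) / (0.011 + 1.8) = 0.1398/1.811 = 0.07719 mg/L.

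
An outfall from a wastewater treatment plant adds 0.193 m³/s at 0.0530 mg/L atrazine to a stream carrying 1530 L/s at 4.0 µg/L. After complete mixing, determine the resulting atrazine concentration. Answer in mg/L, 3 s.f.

1530 L/s = 1.53 m³/s.
4.0 µg/L = 0.004 mg/L.
Flow-weighted mixing gives C = (0.193·0.053 + 1.53·0.004) / (0.193 + 1.53) = 0.01635/1.723 = 0.009489 mg/L.

0.00949 mg/L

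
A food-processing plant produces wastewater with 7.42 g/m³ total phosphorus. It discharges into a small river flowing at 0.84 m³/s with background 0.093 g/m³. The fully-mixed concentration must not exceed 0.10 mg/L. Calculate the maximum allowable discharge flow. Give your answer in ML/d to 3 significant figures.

Mass balance at complete mixing: C_std·(Q_w + Q_r) = Q_w·C_e + Q_r·C_b.
Rearranging, Q_w = Q_r·(C_std − C_b)/(C_e − C_std) = 0.84·(0.1 − 0.093) / (7.42 − 0.1) = 0.0008033 m³/s.
= 0.0694 ML/d.

0.0694 ML/d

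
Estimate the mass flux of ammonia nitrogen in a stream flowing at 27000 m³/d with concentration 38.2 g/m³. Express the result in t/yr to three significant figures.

377 t/yr

27000 m³/d = 0.3125 m³/s.
Mass flux = Q·C = 0.3125 m³/s × 38.2 g/m³ = 11.94 g/s.
= 11.94 g/s × 31.56 = 376.7 t/yr.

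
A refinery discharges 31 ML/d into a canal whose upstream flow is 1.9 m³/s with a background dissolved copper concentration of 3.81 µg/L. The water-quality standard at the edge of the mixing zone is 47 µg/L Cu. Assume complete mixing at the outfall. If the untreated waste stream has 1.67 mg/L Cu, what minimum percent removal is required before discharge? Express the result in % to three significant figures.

31 ML/d = 0.3588 m³/s.
3.81 µg/L = 0.00381 mg/L.
47 µg/L = 0.047 mg/L.
Mass balance: 0.047·2.259 = 0.3588·Cₑ + 1.9·0.00381.
Cₑ = (0.1062 − 0.007239) / 0.3588 = 0.2757 mg/L.
Required removal = 1 − 0.2757/1.67 = 83.49 %.

83.5 %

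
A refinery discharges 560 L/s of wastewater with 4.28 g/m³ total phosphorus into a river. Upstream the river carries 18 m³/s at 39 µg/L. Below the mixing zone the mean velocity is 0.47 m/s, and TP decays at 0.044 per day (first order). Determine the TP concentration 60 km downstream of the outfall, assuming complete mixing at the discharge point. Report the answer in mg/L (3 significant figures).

560 L/s = 0.56 m³/s.
39 µg/L = 0.039 mg/L.
After complete mixing, C₀ = (0.56·4.28 + 18·0.039) / 18.56 = 0.167 mg/L.
Travel time t = 6e+04 m / 0.47 m/s = 1.277e+05 s = 1.478 d.
C = 0.167·exp(−0.044·1.478) = 0.167·0.9371 = 0.1565 mg/L.

0.156 mg/L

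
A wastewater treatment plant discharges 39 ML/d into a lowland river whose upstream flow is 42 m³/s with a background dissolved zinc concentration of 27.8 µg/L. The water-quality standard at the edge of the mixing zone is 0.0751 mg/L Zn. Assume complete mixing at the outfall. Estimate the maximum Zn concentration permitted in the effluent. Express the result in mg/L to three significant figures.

4.48 mg/L

39 ML/d = 0.4514 m³/s.
27.8 µg/L = 0.0278 mg/L.
Mass balance: 0.0751·42.45 = 0.4514·Cₑ + 42·0.0278.
Cₑ = (3.188 − 1.168) / 0.4514 = 4.476 mg/L.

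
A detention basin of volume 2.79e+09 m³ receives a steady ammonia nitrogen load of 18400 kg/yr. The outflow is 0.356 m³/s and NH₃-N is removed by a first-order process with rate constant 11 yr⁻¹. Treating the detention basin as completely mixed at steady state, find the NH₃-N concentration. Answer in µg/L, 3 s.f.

Outflow Q = 0.356 m³/s × 3.156e+07 s/yr = 1.123e+07 m³/yr.
Steady-state CSTR mass balance: W = Q·C + k·V·C, so C = W/(Q + kV).
Q + kV = 1.123e+07 + 11·2.79e+09 = 3.07e+10 m³/yr.
C = 18400/3.07e+10 = 5.993e-07 kg/m³ = 0.0005993 mg/L = 0.5993 µg/L.

0.599 µg/L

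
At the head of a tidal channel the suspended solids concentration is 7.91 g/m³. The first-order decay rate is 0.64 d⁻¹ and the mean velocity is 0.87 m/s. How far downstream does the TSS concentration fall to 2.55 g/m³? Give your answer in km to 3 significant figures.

133 km

From C = C₀·e^(−kt), t = ln(C₀/C)/k = ln(7.91/2.55)/0.64 = 1.132/0.64 = 1.769 d.
Distance = v·t = 0.87 m/s × 1.528e+05 s = 1.33e+05 m = 133 km.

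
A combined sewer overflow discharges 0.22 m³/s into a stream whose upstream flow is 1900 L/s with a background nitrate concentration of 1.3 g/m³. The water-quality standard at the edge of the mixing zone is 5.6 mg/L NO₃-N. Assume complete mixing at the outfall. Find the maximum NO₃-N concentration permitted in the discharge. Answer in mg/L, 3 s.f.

1900 L/s = 1.9 m³/s.
Mass balance: 5.6·2.12 = 0.22·Cₑ + 1.9·1.3.
Cₑ = (11.87 − 2.47) / 0.22 = 42.74 mg/L.

42.7 mg/L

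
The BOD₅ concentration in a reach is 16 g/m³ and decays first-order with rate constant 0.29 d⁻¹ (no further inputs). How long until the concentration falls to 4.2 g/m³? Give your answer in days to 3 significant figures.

4.61 d

t = ln(C₀/C)/k = ln(16/4.2)/0.29 = 1.338/0.29 = 4.612 d.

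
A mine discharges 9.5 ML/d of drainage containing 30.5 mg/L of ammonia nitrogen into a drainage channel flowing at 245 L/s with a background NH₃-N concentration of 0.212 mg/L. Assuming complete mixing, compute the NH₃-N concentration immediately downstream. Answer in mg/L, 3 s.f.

9.5 ML/d = 0.11 m³/s.
245 L/s = 0.245 m³/s.
By mass balance at complete mixing, C = (0.11·30.5 + 0.245·0.212) / (0.11 + 0.245) = 3.406/0.355 = 9.594 mg/L.

9.59 mg/L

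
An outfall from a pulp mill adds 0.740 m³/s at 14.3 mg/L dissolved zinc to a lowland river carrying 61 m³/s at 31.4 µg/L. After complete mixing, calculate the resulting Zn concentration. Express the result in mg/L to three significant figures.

31.4 µg/L = 0.0314 mg/L.
Conservation of mass across the mixing zone: C = (0.74·14.3 + 61·0.0314) / (0.74 + 61) = 12.5/61.74 = 0.2024 mg/L.

0.202 mg/L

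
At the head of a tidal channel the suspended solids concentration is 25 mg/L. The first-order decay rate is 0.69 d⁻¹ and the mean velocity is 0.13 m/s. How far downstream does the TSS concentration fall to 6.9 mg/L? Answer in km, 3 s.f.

From C = C₀·e^(−kt), t = ln(C₀/C)/k = ln(25/6.9)/0.69 = 1.287/0.69 = 1.866 d.
Distance = v·t = 0.13 m/s × 1.612e+05 s = 2.096e+04 m = 20.96 km.

21.0 km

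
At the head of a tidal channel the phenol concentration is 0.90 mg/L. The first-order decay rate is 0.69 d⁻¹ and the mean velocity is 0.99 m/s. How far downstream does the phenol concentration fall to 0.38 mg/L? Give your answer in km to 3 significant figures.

107 km

From C = C₀·e^(−kt), t = ln(C₀/C)/k = ln(0.90/0.38)/0.69 = 0.8622/0.69 = 1.25 d.
Distance = v·t = 0.99 m/s × 1.08e+05 s = 1.069e+05 m = 106.9 km.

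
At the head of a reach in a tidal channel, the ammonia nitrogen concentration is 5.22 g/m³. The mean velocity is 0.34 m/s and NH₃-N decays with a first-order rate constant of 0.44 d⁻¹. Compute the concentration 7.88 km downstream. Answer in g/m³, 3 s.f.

4.64 g/m³

Travel time t = 7.88 km / 0.34 m/s = 7880/0.34 = 2.318e+04 s = 0.2682 d.
First-order decay: C = 5.22·exp(−0.44·0.2682) = 5.22·0.8887 = 4.639 g/m³.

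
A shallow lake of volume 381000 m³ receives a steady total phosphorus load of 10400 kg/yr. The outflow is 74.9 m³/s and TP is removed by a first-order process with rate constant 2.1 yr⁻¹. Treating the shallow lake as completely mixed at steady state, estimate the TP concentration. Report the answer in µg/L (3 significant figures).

Outflow Q = 74.9 m³/s × 3.156e+07 s/yr = 2.364e+09 m³/yr.
Steady-state CSTR mass balance: W = Q·C + k·V·C, so C = W/(Q + kV).
Q + kV = 2.364e+09 + 2.1·381000 = 2.364e+09 m³/yr.
C = 10400/2.364e+09 = 4.398e-06 kg/m³ = 0.004398 mg/L = 4.398 µg/L.

4.40 µg/L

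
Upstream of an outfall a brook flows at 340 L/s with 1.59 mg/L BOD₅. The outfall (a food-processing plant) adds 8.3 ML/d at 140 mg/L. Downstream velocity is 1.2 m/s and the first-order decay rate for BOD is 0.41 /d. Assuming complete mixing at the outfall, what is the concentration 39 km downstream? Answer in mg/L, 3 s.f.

27.5 mg/L

8.3 ML/d = 0.09606 m³/s.
340 L/s = 0.34 m³/s.
After complete mixing, C₀ = (0.09606·140 + 0.34·1.59) / 0.4361 = 32.08 mg/L.
Travel time t = 3.9e+04 m / 1.2 m/s = 3.25e+04 s = 0.3762 d.
C = 32.08·exp(−0.41·0.3762) = 32.08·0.8571 = 27.5 mg/L.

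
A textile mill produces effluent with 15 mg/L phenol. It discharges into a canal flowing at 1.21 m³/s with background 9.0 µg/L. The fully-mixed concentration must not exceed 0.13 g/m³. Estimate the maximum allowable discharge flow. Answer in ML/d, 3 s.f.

9.0 µg/L = 0.009 mg/L.
Mass balance at complete mixing: C_std·(Q_w + Q_r) = Q_w·C_e + Q_r·C_b.
Rearranging, Q_w = Q_r·(C_std − C_b)/(C_e − C_std) = 1.21·(0.13 − 0.009) / (15 − 0.13) = 0.009846 m³/s.
= 0.8507 ML/d.

0.851 ML/d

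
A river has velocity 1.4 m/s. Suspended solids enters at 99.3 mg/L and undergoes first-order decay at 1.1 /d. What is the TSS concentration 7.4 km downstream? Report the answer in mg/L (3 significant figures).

92.8 mg/L

Travel time t = 7.4 km / 1.4 m/s = 7400/1.4 = 5286 s = 0.06118 d.
First-order decay: C = 99.3·exp(−1.1·0.06118) = 99.3·0.9349 = 92.84 mg/L.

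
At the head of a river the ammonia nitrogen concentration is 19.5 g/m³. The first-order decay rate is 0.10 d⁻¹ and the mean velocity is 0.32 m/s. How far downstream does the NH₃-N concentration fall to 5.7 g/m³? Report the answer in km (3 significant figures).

340 km

From C = C₀·e^(−kt), t = ln(C₀/C)/k = ln(19.5/5.7)/0.10 = 1.23/0.10 = 12.3 d.
Distance = v·t = 0.32 m/s × 1.063e+06 s = 3.401e+05 m = 340.1 km.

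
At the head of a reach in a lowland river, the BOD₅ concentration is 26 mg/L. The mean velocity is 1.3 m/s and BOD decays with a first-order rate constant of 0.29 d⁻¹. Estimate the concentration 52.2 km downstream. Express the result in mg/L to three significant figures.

22.7 mg/L

Travel time t = 52.2 km / 1.3 m/s = 5.22e+04/1.3 = 4.015e+04 s = 0.4647 d.
First-order decay: C = 26·exp(−0.29·0.4647) = 26·0.8739 = 22.72 mg/L.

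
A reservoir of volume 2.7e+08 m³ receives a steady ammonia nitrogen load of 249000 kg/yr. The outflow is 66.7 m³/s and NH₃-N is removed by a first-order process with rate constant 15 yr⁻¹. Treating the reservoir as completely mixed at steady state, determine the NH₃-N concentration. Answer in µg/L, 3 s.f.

40.5 µg/L

Outflow Q = 66.7 m³/s × 3.156e+07 s/yr = 2.105e+09 m³/yr.
Steady-state CSTR mass balance: W = Q·C + k·V·C, so C = W/(Q + kV).
Q + kV = 2.105e+09 + 15·2.7e+08 = 6.155e+09 m³/yr.
C = 249000/6.155e+09 = 4.046e-05 kg/m³ = 0.04046 mg/L = 40.46 µg/L.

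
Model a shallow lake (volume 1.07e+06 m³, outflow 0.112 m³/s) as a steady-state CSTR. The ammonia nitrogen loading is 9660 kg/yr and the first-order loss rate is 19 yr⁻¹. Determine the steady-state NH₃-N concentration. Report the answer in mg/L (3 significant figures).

0.405 mg/L

Outflow Q = 0.112 m³/s × 3.156e+07 s/yr = 3.534e+06 m³/yr.
Steady-state CSTR mass balance: W = Q·C + k·V·C, so C = W/(Q + kV).
Q + kV = 3.534e+06 + 19·1.07e+06 = 2.386e+07 m³/yr.
C = 9660/2.386e+07 = 0.0004048 kg/m³ = 0.4048 mg/L.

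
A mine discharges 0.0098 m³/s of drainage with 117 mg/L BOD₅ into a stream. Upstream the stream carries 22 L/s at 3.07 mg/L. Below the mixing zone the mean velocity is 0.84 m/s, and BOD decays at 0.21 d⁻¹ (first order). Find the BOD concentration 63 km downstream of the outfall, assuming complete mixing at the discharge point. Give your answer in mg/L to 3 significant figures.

22 L/s = 0.022 m³/s.
After complete mixing, C₀ = (0.0098·117 + 0.022·3.07) / 0.0318 = 38.18 mg/L.
Travel time t = 6.3e+04 m / 0.84 m/s = 7.5e+04 s = 0.8681 d.
C = 38.18·exp(−0.21·0.8681) = 38.18·0.8334 = 31.82 mg/L.

31.8 mg/L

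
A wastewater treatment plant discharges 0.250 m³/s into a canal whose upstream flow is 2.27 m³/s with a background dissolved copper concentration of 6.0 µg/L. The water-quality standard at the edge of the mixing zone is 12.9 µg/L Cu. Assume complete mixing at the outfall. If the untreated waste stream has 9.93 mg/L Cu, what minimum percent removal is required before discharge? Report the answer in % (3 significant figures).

6.0 µg/L = 0.006 mg/L.
12.9 µg/L = 0.0129 mg/L.
Mass balance: 0.0129·2.52 = 0.25·Cₑ + 2.27·0.006.
Cₑ = (0.03251 − 0.01362) / 0.25 = 0.07555 mg/L.
Required removal = 1 − 0.07555/9.93 = 99.24 %.

99.2 %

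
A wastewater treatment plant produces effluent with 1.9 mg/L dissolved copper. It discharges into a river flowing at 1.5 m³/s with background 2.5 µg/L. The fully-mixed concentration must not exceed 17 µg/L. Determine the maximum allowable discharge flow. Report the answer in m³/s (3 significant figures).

2.5 µg/L = 0.0025 mg/L.
17 µg/L = 0.017 mg/L.
Mass balance at complete mixing: C_std·(Q_w + Q_r) = Q_w·C_e + Q_r·C_b.
Rearranging, Q_w = Q_r·(C_std − C_b)/(C_e − C_std) = 1.5·(0.017 − 0.0025) / (1.9 − 0.017) = 0.01155 m³/s.

0.0116 m³/s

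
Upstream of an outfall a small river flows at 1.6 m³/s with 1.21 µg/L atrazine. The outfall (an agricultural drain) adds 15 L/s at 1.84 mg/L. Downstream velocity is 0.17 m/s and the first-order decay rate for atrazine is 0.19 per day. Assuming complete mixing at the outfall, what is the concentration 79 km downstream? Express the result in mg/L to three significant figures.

15 L/s = 0.015 m³/s.
1.21 µg/L = 0.00121 mg/L.
After complete mixing, C₀ = (0.015·1.84 + 1.6·0.00121) / 1.615 = 0.01829 mg/L.
Travel time t = 7.9e+04 m / 0.17 m/s = 4.647e+05 s = 5.379 d.
C = 0.01829·exp(−0.19·5.379) = 0.01829·0.3599 = 0.006582 mg/L.

0.00658 mg/L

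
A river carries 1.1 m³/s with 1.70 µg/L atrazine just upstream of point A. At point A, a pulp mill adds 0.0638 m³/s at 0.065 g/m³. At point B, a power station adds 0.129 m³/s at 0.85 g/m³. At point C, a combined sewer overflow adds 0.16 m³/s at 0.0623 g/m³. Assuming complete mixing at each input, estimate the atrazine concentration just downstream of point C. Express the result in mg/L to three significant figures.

0.0865 mg/L

1.70 µg/L = 0.0017 mg/L.
After input A: C = (1.1·0.0017 + 0.0638·0.065) / 1.164 = 0.00517 mg/L.
After input B: C = (1.164·0.00517 + 0.129·0.85) / 1.293 = 0.08947 mg/L.
After input C: C = (1.293·0.08947 + 0.16·0.0623) / 1.453 = 0.08648 mg/L.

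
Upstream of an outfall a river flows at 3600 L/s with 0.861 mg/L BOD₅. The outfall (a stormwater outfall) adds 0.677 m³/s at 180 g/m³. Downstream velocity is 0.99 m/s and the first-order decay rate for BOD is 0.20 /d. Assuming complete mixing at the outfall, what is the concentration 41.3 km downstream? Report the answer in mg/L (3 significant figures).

26.5 mg/L

3600 L/s = 3.6 m³/s.
After complete mixing, C₀ = (0.677·180 + 3.6·0.861) / 4.277 = 29.22 mg/L.
Travel time t = 4.13e+04 m / 0.99 m/s = 4.172e+04 s = 0.4828 d.
C = 29.22·exp(−0.20·0.4828) = 29.22·0.9079 = 26.53 mg/L.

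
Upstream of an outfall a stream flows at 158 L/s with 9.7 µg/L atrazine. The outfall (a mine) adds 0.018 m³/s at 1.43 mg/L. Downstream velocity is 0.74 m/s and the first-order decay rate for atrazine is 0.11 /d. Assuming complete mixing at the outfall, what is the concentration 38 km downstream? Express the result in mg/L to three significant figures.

158 L/s = 0.158 m³/s.
9.7 µg/L = 0.0097 mg/L.
After complete mixing, C₀ = (0.018·1.43 + 0.158·0.0097) / 0.176 = 0.155 mg/L.
Travel time t = 3.8e+04 m / 0.74 m/s = 5.135e+04 s = 0.5943 d.
C = 0.155·exp(−0.11·0.5943) = 0.155·0.9367 = 0.1452 mg/L.

0.145 mg/L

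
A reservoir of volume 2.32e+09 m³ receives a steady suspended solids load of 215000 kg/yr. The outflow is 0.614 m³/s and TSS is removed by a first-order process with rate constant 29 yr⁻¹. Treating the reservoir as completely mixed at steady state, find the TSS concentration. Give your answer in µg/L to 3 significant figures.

Outflow Q = 0.614 m³/s × 3.156e+07 s/yr = 1.938e+07 m³/yr.
Steady-state CSTR mass balance: W = Q·C + k·V·C, so C = W/(Q + kV).
Q + kV = 1.938e+07 + 29·2.32e+09 = 6.73e+10 m³/yr.
C = 215000/6.73e+10 = 3.195e-06 kg/m³ = 0.003195 mg/L = 3.195 µg/L.

3.19 µg/L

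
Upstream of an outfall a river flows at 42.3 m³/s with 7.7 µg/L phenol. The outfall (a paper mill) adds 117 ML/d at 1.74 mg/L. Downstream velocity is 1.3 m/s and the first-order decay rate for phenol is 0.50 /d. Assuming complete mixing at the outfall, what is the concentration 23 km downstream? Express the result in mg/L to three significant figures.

0.0555 mg/L

117 ML/d = 1.354 m³/s.
7.7 µg/L = 0.0077 mg/L.
After complete mixing, C₀ = (1.354·1.74 + 42.3·0.0077) / 43.65 = 0.06144 mg/L.
Travel time t = 2.3e+04 m / 1.3 m/s = 1.769e+04 s = 0.2048 d.
C = 0.06144·exp(−0.50·0.2048) = 0.06144·0.9027 = 0.05546 mg/L.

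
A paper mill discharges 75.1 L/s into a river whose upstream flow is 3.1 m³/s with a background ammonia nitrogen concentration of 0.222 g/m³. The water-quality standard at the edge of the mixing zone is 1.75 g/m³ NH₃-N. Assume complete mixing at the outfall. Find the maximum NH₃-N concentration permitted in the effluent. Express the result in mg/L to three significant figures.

75.1 L/s = 0.0751 m³/s.
Mass balance: 1.75·3.175 = 0.0751·Cₑ + 3.1·0.222.
Cₑ = (5.556 − 0.6882) / 0.0751 = 64.82 mg/L.

64.8 mg/L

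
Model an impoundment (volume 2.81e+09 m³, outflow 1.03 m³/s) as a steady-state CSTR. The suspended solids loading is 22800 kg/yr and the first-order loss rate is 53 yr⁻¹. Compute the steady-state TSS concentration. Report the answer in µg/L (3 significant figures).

Outflow Q = 1.03 m³/s × 3.156e+07 s/yr = 3.25e+07 m³/yr.
Steady-state CSTR mass balance: W = Q·C + k·V·C, so C = W/(Q + kV).
Q + kV = 3.25e+07 + 53·2.81e+09 = 1.49e+11 m³/yr.
C = 22800/1.49e+11 = 1.531e-07 kg/m³ = 0.0001531 mg/L = 0.1531 µg/L.

0.153 µg/L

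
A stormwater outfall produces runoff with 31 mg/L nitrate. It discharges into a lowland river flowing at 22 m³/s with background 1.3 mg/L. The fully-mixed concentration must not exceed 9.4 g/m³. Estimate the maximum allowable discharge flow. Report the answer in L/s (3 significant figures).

8250 L/s

Mass balance at complete mixing: C_std·(Q_w + Q_r) = Q_w·C_e + Q_r·C_b.
Rearranging, Q_w = Q_r·(C_std − C_b)/(C_e − C_std) = 22·(9.4 − 1.3) / (31 − 9.4) = 8.25 m³/s.
= 8250 L/s.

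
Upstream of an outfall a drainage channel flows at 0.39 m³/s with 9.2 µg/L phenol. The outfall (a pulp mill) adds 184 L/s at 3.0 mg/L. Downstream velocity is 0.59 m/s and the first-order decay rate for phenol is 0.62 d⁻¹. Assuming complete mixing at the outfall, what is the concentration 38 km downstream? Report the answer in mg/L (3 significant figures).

0.610 mg/L

184 L/s = 0.184 m³/s.
9.2 µg/L = 0.0092 mg/L.
After complete mixing, C₀ = (0.184·3 + 0.39·0.0092) / 0.574 = 0.9679 mg/L.
Travel time t = 3.8e+04 m / 0.59 m/s = 6.441e+04 s = 0.7454 d.
C = 0.9679·exp(−0.62·0.7454) = 0.9679·0.6299 = 0.6097 mg/L.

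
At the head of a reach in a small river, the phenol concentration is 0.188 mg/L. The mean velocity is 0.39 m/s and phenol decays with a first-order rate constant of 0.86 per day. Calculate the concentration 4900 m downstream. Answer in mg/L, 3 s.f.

0.166 mg/L

Travel time t = 4900 m / 0.39 m/s = 4900/0.39 = 1.256e+04 s = 0.1454 d.
First-order decay: C = 0.188·exp(−0.86·0.1454) = 0.188·0.8824 = 0.1659 mg/L.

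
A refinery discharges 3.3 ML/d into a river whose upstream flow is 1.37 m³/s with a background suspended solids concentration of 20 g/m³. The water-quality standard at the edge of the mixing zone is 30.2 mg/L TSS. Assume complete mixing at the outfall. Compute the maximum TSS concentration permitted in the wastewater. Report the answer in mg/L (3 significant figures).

3.3 ML/d = 0.03819 m³/s.
Mass balance: 30.2·1.408 = 0.03819·Cₑ + 1.37·20.
Cₑ = (42.53 − 27.4) / 0.03819 = 396.1 mg/L.

396 mg/L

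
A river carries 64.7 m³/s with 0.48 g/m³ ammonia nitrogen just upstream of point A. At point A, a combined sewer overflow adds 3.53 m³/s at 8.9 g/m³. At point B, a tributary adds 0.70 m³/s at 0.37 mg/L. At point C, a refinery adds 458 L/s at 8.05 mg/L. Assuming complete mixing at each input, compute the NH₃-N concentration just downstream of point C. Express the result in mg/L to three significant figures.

After input A: C = (64.7·0.48 + 3.53·8.9) / 68.23 = 0.9156 mg/L.
After input B: C = (68.23·0.9156 + 0.7·0.37) / 68.93 = 0.9101 mg/L.
458 L/s = 0.458 m³/s.
After input C: C = (68.93·0.9101 + 0.458·8.05) / 69.39 = 0.9572 mg/L.

0.957 mg/L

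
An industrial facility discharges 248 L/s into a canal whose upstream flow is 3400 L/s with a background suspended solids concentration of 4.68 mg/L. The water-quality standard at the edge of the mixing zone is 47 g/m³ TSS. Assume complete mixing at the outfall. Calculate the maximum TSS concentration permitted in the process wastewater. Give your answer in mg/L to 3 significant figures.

248 L/s = 0.248 m³/s.
3400 L/s = 3.4 m³/s.
Mass balance: 47·3.648 = 0.248·Cₑ + 3.4·4.68.
Cₑ = (171.5 − 15.91) / 0.248 = 627.2 mg/L.

627 mg/L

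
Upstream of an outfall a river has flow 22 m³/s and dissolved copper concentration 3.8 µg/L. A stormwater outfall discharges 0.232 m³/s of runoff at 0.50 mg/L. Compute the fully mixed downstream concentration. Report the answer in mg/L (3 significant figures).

0.00898 mg/L

3.8 µg/L = 0.0038 mg/L.
By mass balance at complete mixing, C = (0.232·0.5 + 22·0.0038) / (0.232 + 22) = 0.1996/22.23 = 0.008978 mg/L.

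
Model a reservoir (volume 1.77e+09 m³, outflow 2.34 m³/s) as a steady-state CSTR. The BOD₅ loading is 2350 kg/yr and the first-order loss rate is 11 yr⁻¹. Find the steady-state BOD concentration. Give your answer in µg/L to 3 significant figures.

0.120 µg/L

Outflow Q = 2.34 m³/s × 3.156e+07 s/yr = 7.384e+07 m³/yr.
Steady-state CSTR mass balance: W = Q·C + k·V·C, so C = W/(Q + kV).
Q + kV = 7.384e+07 + 11·1.77e+09 = 1.954e+10 m³/yr.
C = 2350/1.954e+10 = 1.202e-07 kg/m³ = 0.0001202 mg/L = 0.1202 µg/L.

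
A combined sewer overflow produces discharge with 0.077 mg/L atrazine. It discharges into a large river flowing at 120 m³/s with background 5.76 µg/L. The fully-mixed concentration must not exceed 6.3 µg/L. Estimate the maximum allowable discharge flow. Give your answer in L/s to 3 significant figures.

5.76 µg/L = 0.00576 mg/L.
6.3 µg/L = 0.0063 mg/L.
Mass balance at complete mixing: C_std·(Q_w + Q_r) = Q_w·C_e + Q_r·C_b.
Rearranging, Q_w = Q_r·(C_std − C_b)/(C_e − C_std) = 120·(0.0063 − 0.00576) / (0.077 − 0.0063) = 0.9165 m³/s.
= 916.5 L/s.

917 L/s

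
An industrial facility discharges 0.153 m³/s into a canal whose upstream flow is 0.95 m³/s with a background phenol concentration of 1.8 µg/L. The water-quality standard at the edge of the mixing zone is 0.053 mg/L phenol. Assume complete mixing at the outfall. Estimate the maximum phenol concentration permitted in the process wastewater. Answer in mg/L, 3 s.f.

1.8 µg/L = 0.0018 mg/L.
Mass balance: 0.053·1.103 = 0.153·Cₑ + 0.95·0.0018.
Cₑ = (0.05846 − 0.00171) / 0.153 = 0.3709 mg/L.

0.371 mg/L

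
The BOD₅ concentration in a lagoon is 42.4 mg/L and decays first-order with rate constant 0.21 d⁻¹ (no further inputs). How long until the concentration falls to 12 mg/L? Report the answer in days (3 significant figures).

t = ln(C₀/C)/k = ln(42.4/12)/0.21 = 1.262/0.21 = 6.011 d.

6.01 d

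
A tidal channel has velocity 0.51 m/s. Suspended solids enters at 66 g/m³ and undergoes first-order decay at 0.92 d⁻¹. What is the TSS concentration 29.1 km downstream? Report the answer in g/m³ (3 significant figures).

35.9 g/m³

Travel time t = 29.1 km / 0.51 m/s = 2.91e+04/0.51 = 5.706e+04 s = 0.6604 d.
First-order decay: C = 66·exp(−0.92·0.6604) = 66·0.5447 = 35.95 g/m³.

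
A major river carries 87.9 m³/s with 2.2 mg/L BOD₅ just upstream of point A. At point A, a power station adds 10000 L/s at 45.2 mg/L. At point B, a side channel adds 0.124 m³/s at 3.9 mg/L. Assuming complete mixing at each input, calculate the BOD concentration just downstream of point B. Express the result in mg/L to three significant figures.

10000 L/s = 10 m³/s.
After input A: C = (87.9·2.2 + 10·45.2) / 97.9 = 6.592 mg/L.
After input B: C = (97.9·6.592 + 0.124·3.9) / 98.02 = 6.589 mg/L.

6.59 mg/L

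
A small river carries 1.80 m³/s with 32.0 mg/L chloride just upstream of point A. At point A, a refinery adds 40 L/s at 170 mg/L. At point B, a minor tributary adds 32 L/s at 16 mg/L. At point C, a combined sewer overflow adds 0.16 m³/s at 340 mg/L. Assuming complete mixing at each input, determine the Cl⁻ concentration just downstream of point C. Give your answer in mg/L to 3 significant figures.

40 L/s = 0.04 m³/s.
After input A: C = (1.8·32 + 0.04·170) / 1.84 = 35 mg/L.
32 L/s = 0.032 m³/s.
After input B: C = (1.84·35 + 0.032·16) / 1.872 = 34.68 mg/L.
After input C: C = (1.872·34.68 + 0.16·340) / 2.032 = 58.72 mg/L.

58.7 mg/L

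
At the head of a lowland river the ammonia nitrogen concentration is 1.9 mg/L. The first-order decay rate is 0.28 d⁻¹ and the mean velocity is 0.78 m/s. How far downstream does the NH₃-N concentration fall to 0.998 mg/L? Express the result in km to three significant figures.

155 km

From C = C₀·e^(−kt), t = ln(C₀/C)/k = ln(1.9/0.998)/0.28 = 0.6439/0.28 = 2.299 d.
Distance = v·t = 0.78 m/s × 1.987e+05 s = 1.55e+05 m = 155 km.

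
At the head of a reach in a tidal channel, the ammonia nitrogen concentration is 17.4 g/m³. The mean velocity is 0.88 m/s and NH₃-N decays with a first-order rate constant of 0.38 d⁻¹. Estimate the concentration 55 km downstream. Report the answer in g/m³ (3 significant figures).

Travel time t = 55 km / 0.88 m/s = 5.5e+04/0.88 = 6.25e+04 s = 0.7234 d.
First-order decay: C = 17.4·exp(−0.38·0.7234) = 17.4·0.7597 = 13.22 g/m³.

13.2 g/m³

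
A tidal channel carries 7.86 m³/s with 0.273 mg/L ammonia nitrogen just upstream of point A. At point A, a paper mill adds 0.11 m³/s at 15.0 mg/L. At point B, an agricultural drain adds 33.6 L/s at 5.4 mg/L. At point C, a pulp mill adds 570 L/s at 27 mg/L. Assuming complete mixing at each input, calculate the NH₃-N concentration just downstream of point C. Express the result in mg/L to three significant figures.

After input A: C = (7.86·0.273 + 0.11·15) / 7.97 = 0.4763 mg/L.
33.6 L/s = 0.0336 m³/s.
After input B: C = (7.97·0.4763 + 0.0336·5.4) / 8.004 = 0.4969 mg/L.
570 L/s = 0.57 m³/s.
After input C: C = (8.004·0.4969 + 0.57·27) / 8.574 = 2.259 mg/L.

2.26 mg/L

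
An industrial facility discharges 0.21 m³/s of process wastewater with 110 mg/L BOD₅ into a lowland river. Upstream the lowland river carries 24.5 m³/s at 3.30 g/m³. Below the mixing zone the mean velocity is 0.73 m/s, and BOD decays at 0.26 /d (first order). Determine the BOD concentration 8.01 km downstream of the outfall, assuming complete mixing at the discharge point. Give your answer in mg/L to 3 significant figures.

4.07 mg/L

After complete mixing, C₀ = (0.21·110 + 24.5·3.3) / 24.71 = 4.207 mg/L.
Travel time t = 8010 m / 0.73 m/s = 1.097e+04 s = 0.127 d.
C = 4.207·exp(−0.26·0.127) = 4.207·0.9675 = 4.07 mg/L.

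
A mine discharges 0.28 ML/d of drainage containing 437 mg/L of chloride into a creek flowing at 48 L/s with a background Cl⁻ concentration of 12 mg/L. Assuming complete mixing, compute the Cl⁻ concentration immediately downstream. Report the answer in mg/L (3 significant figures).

38.9 mg/L

0.28 ML/d = 0.003241 m³/s.
48 L/s = 0.048 m³/s.
Conservation of mass across the mixing zone: C = (0.003241·437 + 0.048·12) / (0.003241 + 0.048) = 1.992/0.05124 = 38.88 mg/L.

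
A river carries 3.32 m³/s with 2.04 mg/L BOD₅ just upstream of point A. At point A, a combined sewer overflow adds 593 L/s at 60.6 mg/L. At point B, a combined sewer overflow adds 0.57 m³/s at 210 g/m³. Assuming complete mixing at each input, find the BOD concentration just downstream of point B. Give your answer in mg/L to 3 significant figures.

593 L/s = 0.593 m³/s.
After input A: C = (3.32·2.04 + 0.593·60.6) / 3.913 = 10.91 mg/L.
After input B: C = (3.913·10.91 + 0.57·210) / 4.483 = 36.23 mg/L.

36.2 mg/L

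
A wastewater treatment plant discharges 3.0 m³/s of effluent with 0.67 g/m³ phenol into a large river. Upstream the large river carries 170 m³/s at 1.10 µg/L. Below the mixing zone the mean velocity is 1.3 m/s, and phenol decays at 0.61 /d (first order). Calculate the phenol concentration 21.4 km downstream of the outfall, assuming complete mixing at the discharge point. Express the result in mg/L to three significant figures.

0.0113 mg/L

1.10 µg/L = 0.0011 mg/L.
After complete mixing, C₀ = (3·0.67 + 170·0.0011) / 173 = 0.0127 mg/L.
Travel time t = 2.14e+04 m / 1.3 m/s = 1.646e+04 s = 0.1905 d.
C = 0.0127·exp(−0.61·0.1905) = 0.0127·0.8903 = 0.01131 mg/L.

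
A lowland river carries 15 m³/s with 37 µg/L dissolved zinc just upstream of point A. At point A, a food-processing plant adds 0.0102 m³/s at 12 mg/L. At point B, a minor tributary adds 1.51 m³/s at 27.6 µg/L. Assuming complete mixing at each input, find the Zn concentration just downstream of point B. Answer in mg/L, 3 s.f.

37 µg/L = 0.037 mg/L.
After input A: C = (15·0.037 + 0.0102·12) / 15.01 = 0.04513 mg/L.
27.6 µg/L = 0.0276 mg/L.
After input B: C = (15.01·0.04513 + 1.51·0.0276) / 16.52 = 0.04353 mg/L.

0.0435 mg/L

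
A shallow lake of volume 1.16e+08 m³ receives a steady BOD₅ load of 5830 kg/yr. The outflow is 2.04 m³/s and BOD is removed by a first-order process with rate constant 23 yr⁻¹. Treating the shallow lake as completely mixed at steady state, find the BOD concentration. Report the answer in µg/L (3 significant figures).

2.13 µg/L

Outflow Q = 2.04 m³/s × 3.156e+07 s/yr = 6.438e+07 m³/yr.
Steady-state CSTR mass balance: W = Q·C + k·V·C, so C = W/(Q + kV).
Q + kV = 6.438e+07 + 23·1.16e+08 = 2.732e+09 m³/yr.
C = 5830/2.732e+09 = 2.134e-06 kg/m³ = 0.002134 mg/L = 2.134 µg/L.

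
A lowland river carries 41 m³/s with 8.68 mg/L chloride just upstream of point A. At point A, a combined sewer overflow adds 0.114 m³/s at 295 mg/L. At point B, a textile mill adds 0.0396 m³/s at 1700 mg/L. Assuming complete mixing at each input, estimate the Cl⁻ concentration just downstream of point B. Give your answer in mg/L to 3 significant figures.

11.1 mg/L

After input A: C = (41·8.68 + 0.114·295) / 41.11 = 9.474 mg/L.
After input B: C = (41.11·9.474 + 0.0396·1700) / 41.15 = 11.1 mg/L.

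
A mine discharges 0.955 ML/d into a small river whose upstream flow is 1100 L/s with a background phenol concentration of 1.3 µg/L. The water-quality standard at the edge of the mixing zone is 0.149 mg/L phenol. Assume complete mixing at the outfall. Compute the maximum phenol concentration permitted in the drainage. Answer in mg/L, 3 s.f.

14.8 mg/L

0.955 ML/d = 0.01105 m³/s.
1100 L/s = 1.1 m³/s.
1.3 µg/L = 0.0013 mg/L.
Mass balance: 0.149·1.111 = 0.01105·Cₑ + 1.1·0.0013.
Cₑ = (0.1655 − 0.00143) / 0.01105 = 14.85 mg/L.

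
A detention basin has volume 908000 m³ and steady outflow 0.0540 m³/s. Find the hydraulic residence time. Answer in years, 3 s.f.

0.533 yr

Q = 0.0540 m³/s × 3.156e+07 s/yr = 1.704e+06 m³/yr.
Hydraulic residence time τ = V/Q = 908000/1.704e+06 = 0.5328 yr.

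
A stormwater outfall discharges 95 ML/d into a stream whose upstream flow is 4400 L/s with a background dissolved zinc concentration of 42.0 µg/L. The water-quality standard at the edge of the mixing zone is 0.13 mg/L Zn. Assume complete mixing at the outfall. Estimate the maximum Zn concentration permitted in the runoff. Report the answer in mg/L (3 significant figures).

0.482 mg/L

95 ML/d = 1.1 m³/s.
4400 L/s = 4.4 m³/s.
42.0 µg/L = 0.042 mg/L.
Mass balance: 0.13·5.5 = 1.1·Cₑ + 4.4·0.042.
Cₑ = (0.7149 − 0.1848) / 1.1 = 0.4821 mg/L.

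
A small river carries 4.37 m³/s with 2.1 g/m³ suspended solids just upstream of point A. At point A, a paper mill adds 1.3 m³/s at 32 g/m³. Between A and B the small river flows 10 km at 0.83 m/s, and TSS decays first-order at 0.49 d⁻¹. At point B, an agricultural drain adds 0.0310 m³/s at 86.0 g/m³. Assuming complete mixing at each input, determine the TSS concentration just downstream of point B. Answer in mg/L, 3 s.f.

After input A: C = (4.37·2.1 + 1.3·32) / 5.67 = 8.955 mg/L.
Over the 10 km reach to input B (t = 1.205e+04 s = 0.1394 d), decay gives C = 8.955·exp(−0.49·0.1394) = 8.364 mg/L.
After input B: C = (5.67·8.364 + 0.031·86) / 5.701 = 8.786 mg/L.

8.79 mg/L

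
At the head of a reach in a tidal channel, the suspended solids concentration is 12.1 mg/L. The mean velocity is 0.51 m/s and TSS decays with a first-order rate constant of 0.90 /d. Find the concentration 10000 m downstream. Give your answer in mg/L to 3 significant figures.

9.86 mg/L

Travel time t = 10000 m / 0.51 m/s = 1e+04/0.51 = 1.961e+04 s = 0.2269 d.
First-order decay: C = 12.1·exp(−0.90·0.2269) = 12.1·0.8153 = 9.865 mg/L.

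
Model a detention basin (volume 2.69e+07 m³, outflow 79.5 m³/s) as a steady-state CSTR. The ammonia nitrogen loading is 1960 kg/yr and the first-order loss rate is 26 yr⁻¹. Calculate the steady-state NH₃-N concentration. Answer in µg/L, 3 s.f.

Outflow Q = 79.5 m³/s × 3.156e+07 s/yr = 2.509e+09 m³/yr.
Steady-state CSTR mass balance: W = Q·C + k·V·C, so C = W/(Q + kV).
Q + kV = 2.509e+09 + 26·2.69e+07 = 3.208e+09 m³/yr.
C = 1960/3.208e+09 = 6.109e-07 kg/m³ = 0.0006109 mg/L = 0.6109 µg/L.

0.611 µg/L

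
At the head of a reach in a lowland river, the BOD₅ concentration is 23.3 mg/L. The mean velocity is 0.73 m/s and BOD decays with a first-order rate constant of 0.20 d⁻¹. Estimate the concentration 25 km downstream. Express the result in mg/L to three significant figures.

Travel time t = 25 km / 0.73 m/s = 2.5e+04/0.73 = 3.425e+04 s = 0.3964 d.
First-order decay: C = 23.3·exp(−0.20·0.3964) = 23.3·0.9238 = 21.52 mg/L.

21.5 mg/L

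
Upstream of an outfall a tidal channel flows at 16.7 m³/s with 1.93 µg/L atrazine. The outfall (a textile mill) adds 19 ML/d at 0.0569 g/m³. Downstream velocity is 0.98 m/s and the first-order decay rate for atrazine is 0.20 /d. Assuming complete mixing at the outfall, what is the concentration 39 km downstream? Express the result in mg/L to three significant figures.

0.00241 mg/L

19 ML/d = 0.2199 m³/s.
1.93 µg/L = 0.00193 mg/L.
After complete mixing, C₀ = (0.2199·0.0569 + 16.7·0.00193) / 16.92 = 0.002644 mg/L.
Travel time t = 3.9e+04 m / 0.98 m/s = 3.98e+04 s = 0.4606 d.
C = 0.002644·exp(−0.20·0.4606) = 0.002644·0.912 = 0.002412 mg/L.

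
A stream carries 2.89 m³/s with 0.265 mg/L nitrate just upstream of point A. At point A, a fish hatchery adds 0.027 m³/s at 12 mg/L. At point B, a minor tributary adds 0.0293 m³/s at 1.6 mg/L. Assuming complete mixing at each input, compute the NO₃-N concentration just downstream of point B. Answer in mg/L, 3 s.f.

0.386 mg/L

After input A: C = (2.89·0.265 + 0.027·12) / 2.917 = 0.3736 mg/L.
After input B: C = (2.917·0.3736 + 0.0293·1.6) / 2.946 = 0.3858 mg/L.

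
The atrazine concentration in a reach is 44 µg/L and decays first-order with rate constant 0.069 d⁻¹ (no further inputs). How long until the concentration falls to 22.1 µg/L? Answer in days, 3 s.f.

9.98 d

t = ln(C₀/C)/k = ln(44/22.1)/0.069 = 0.6886/0.069 = 9.98 d.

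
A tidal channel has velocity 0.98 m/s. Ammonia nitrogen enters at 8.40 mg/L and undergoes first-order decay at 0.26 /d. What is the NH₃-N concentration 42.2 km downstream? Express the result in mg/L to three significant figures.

7.38 mg/L

Travel time t = 42.2 km / 0.98 m/s = 4.22e+04/0.98 = 4.306e+04 s = 0.4984 d.
First-order decay: C = 8.40·exp(−0.26·0.4984) = 8.40·0.8785 = 7.379 mg/L.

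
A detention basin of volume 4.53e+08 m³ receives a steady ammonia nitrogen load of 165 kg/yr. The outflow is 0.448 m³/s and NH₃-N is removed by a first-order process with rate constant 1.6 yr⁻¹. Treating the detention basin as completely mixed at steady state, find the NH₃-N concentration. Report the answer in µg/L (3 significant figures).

Outflow Q = 0.448 m³/s × 3.156e+07 s/yr = 1.414e+07 m³/yr.
Steady-state CSTR mass balance: W = Q·C + k·V·C, so C = W/(Q + kV).
Q + kV = 1.414e+07 + 1.6·4.53e+08 = 7.389e+08 m³/yr.
C = 165/7.389e+08 = 2.233e-07 kg/m³ = 0.0002233 mg/L = 0.2233 µg/L.

0.223 µg/L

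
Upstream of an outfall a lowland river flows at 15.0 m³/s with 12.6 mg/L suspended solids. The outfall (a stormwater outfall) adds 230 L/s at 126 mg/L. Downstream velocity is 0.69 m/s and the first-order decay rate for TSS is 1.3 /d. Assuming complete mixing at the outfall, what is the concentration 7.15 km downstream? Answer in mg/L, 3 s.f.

12.2 mg/L

230 L/s = 0.23 m³/s.
After complete mixing, C₀ = (0.23·126 + 15·12.6) / 15.23 = 14.31 mg/L.
Travel time t = 7150 m / 0.69 m/s = 1.036e+04 s = 0.1199 d.
C = 14.31·exp(−1.3·0.1199) = 14.31·0.8556 = 12.25 mg/L.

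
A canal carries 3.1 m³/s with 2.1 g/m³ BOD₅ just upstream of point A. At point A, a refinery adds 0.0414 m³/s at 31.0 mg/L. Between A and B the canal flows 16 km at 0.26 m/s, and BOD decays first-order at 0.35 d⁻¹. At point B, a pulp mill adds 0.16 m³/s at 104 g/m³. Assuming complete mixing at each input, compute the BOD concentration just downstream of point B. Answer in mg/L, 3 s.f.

6.88 mg/L

After input A: C = (3.1·2.1 + 0.0414·31) / 3.141 = 2.481 mg/L.
Over the 16 km reach to input B (t = 6.154e+04 s = 0.7123 d), decay gives C = 2.481·exp(−0.35·0.7123) = 1.933 mg/L.
After input B: C = (3.141·1.933 + 0.16·104) / 3.301 = 6.88 mg/L.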